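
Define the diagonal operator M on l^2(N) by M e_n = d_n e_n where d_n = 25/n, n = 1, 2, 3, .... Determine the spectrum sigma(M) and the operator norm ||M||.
sigma(M) = {25/n : n ≥ 1} ∪ {0}; ||M|| = 25

A bounded diagonal operator on l^2 with diagonal entries d_n has spectrum equal to the closure of {d_n : n ≥ 1}: every d_n is an eigenvalue (with eigenvector e_n), so {d_n} ⊂ sigma(M); the spectrum is closed, so its closure is too; and for lambda not in the closure, (M - lambda I) has bounded inverse (the diagonal entries 1/(d_n - lambda) are bounded). For our sequence d_n = 25/n, n = 1, 2, 3, ...:
  - {d_n} = {25/n : n ≥ 1}; the only limit point is 0
  - closure = {25/n : n ≥ 1} ∪ {0}
For the norm: a diagonal operator has ||M|| = sup_n |d_n|. Here d_n = 25/n is positive and decreasing, so sup_n |d_n| = d_1 = 25. So ||M|| = 25.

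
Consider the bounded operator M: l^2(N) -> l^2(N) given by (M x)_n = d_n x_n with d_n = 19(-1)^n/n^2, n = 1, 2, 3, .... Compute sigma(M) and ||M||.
sigma(M) = {19(-1)^n/n^2 : n ≥ 1} ∪ {0}; ||M|| = 19

A bounded diagonal operator on l^2 with diagonal entries d_n has spectrum equal to the closure of {d_n : n ≥ 1}: every d_n is an eigenvalue (with eigenvector e_n), so {d_n} ⊂ sigma(M); the spectrum is closed, so its closure is too; and for lambda not in the closure, (M - lambda I) has bounded inverse (the diagonal entries 1/(d_n - lambda) are bounded). For our sequence d_n = 19(-1)^n/n^2, n = 1, 2, 3, ...:
  - {d_n} = {19(-1)^n/n^2 : n ≥ 1}; the only limit point is 0
  - closure = {19(-1)^n/n^2 : n ≥ 1} ∪ {0}
For the norm: a diagonal operator has ||M|| = sup_n |d_n|. Here |d_n| = 19/n^2 is decreasing, so sup_n |d_n| = |d_1| = 19. So ||M|| = 19.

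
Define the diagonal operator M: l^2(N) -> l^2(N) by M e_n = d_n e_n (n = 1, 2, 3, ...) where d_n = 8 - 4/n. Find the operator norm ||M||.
||M|| = 8

For a diagonal operator on l^2 with entries d_n, ||M|| = sup_n |d_n|. Here d_1 = 4, d_2 = 6, ..., and d_n = 8 - 4/n increases monotonically toward 8. All terms lie in [4, 8), so |d_n| = d_n and the supremum is the limit 8, which is not attained by any individual d_n. Hence ||M|| = 8.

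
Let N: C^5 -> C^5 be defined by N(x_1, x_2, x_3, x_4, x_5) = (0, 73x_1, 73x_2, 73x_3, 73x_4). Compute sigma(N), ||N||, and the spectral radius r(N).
sigma(N) = {0}; ||N|| = 73; r(N) = 0. (N is nilpotent with N^5 = 0.)

On C^5, N is a strictly lower-triangular matrix with 73 on the subdiagonal and zeros elsewhere, so its characteristic polynomial is lambda^5 and every eigenvalue is 0: sigma(N) = {0}. For the operator norm, N e_i = 73e_{i+1} for i = 1, ..., 4 and N e_5 = 0, so the singular values of N are 73 (with multiplicity 4) and 0; hence ||N|| = 73. The spectral radius r(N) = max|lambda| = 0. Note ||N|| > r(N) — characteristic of non-normal nilpotent operators. Indeed N^5 = 0.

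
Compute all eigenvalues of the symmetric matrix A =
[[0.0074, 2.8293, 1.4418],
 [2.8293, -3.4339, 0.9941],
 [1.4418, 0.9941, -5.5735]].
sigma(A) ≈ {-6, -5, 2}

A is real symmetric, so its spectrum consists of real eigenvalues. Expanding the characteristic polynomial of the displayed matrix gives
  det(λ I - A) = p(λ) = λ^3 + (9)λ^2 + (8)λ + (-59.9986).
Solving p(λ) = 0 yields eigenvalues ≈ -6, -5, 2. (A is shown rounded to 4 decimals, so these recover the underlying integer eigenvalues to within that precision.)
Verification: the trace of A = -9 equals the sum of eigenvalues -9, and det(A) ≈ 59.9986 matches the eigenvalue product 60.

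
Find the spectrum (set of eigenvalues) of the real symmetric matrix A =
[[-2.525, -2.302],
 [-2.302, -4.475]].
sigma(A) ≈ {-6, -1}

A is real symmetric, so its spectrum consists of real eigenvalues. Expanding the characteristic polynomial of the displayed matrix gives
  det(λ I - A) = p(λ) = λ^2 + (7)λ + (6).
Solving p(λ) = 0 yields eigenvalues ≈ -6, -1. (A is shown rounded to 4 decimals, so these recover the underlying integer eigenvalues to within that precision.)
Verification: the trace of A = -7 equals the sum of eigenvalues -7, and det(A) ≈ 6.0002 matches the eigenvalue product 6.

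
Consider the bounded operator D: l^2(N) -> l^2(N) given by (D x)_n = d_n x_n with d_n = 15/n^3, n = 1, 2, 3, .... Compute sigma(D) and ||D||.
sigma(D) = {15/n^3 : n ≥ 1} ∪ {0}; ||D|| = 15

A bounded diagonal operator on l^2 with diagonal entries d_n has spectrum equal to the closure of {d_n : n ≥ 1}: every d_n is an eigenvalue (with eigenvector e_n), so {d_n} ⊂ sigma(D); the spectrum is closed, so its closure is too; and for lambda not in the closure, (D - lambda I) has bounded inverse (the diagonal entries 1/(d_n - lambda) are bounded). For our sequence d_n = 15/n^3, n = 1, 2, 3, ...:
  - {d_n} = {15/n^3 : n ≥ 1}; the only limit point is 0
  - closure = {15/n^3 : n ≥ 1} ∪ {0}
For the norm: a diagonal operator has ||D|| = sup_n |d_n|. Here d_n = 15/n^3 is positive and decreasing, so sup_n |d_n| = d_1 = 15. So ||D|| = 15.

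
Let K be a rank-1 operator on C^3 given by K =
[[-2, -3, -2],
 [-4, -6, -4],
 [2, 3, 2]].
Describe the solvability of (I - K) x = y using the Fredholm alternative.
(I - K) is invertible (det(I - K) = 7 ≠ 0), so for every y in C^3 the equation (I - K) x = y has a unique solution.

K has rank 1, so it is an outer product K = u v^T: every row of K is a multiple of one row vector. Reading off the entries, u = (1, 2, -1) and v = (-2, -3, -2) (row i of K equals u_i·v^T). A rank-one matrix u v^T satisfies K u = u (v·u) and kills the (2)-dimensional subspace v^⊥, so its characteristic polynomial is lambda^2 (lambda - v·u) with v·u = tr K = -6. Hence the eigenvalues of I - K are 1 (multiplicity 2) and 1 - (-6) = 7, so det(I - K) = 7. (Direct check: I - K =
[[3, 3, 2],
 [4, 7, 4],
 [-2, -3, -1]]
has determinant 7.) The finite-dimensional Fredholm alternative says: either (I - K) is invertible, or ker(I - K) ≠ {0} and then range(I - K) = ker((I - K)^*)^⊥, with dim ker(I - K) = dim ker((I - K)^*). Since det(I - K) ≠ 0, 1 is not an eigenvalue of K and ker(I - K) = {0}, so we are in the first case: for every y there is a unique x = (I - K)^(-1) y. Explicitly, by the Sherman–Morrison formula, (I - u v^T)^(-1) = I + u v^T/(1 - v·u), i.e. (I - K)^(-1) = I + K/(7).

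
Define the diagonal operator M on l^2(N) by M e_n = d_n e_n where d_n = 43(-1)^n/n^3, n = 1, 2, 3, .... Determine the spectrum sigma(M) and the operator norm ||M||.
sigma(M) = {43(-1)^n/n^3 : n ≥ 1} ∪ {0}; ||M|| = 43

A bounded diagonal operator on l^2 with diagonal entries d_n has spectrum equal to the closure of {d_n : n ≥ 1}: every d_n is an eigenvalue (with eigenvector e_n), so {d_n} ⊂ sigma(M); the spectrum is closed, so its closure is too; and for lambda not in the closure, (M - lambda I) has bounded inverse (the diagonal entries 1/(d_n - lambda) are bounded). For our sequence d_n = 43(-1)^n/n^3, n = 1, 2, 3, ...:
  - {d_n} = {43(-1)^n/n^3 : n ≥ 1}; the only limit point is 0
  - closure = {43(-1)^n/n^3 : n ≥ 1} ∪ {0}
For the norm: a diagonal operator has ||M|| = sup_n |d_n|. Here |d_n| = 43/n^3 is decreasing, so sup_n |d_n| = |d_1| = 43. So ||M|| = 43.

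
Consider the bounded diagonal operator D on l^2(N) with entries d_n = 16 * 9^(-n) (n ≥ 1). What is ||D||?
||D|| = 16/9 (attained at n = 1)

For D diagonal, ||D|| = sup_n |d_n|. The sequence d_n = 16 * 9^(-n) is positive and strictly decreasing (ratio 9^(-1) < 1), so the supremum is d_1 = 16/9. Hence ||D|| = 16/9.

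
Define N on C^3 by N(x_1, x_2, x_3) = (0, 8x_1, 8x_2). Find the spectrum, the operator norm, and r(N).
sigma(N) = {0}; ||N|| = 8; r(N) = 0. (N is nilpotent with N^3 = 0.)

On C^3, N is a strictly lower-triangular matrix with 8 on the subdiagonal and zeros elsewhere, so its characteristic polynomial is lambda^3 and every eigenvalue is 0: sigma(N) = {0}. For the operator norm, N e_i = 8e_{i+1} for i = 1, ..., 2 and N e_3 = 0, so the singular values of N are 8 (with multiplicity 2) and 0; hence ||N|| = 8. The spectral radius r(N) = max|lambda| = 0. Note ||N|| > r(N) — characteristic of non-normal nilpotent operators. Indeed N^3 = 0.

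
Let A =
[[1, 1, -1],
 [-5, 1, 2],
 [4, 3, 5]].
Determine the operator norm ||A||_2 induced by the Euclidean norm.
||A||_2 ≈ 7.2451 (= sqrt(largest eigenvalue of A^T A))

||A||_2 = sigma_max(A) = sqrt(lambda_max(A^T A)). Form the symmetric matrix M = A^T A =
[[42, 8, 9],
 [8, 11, 16],
 [9, 16, 30]].
Its characteristic polynomial (trace, sum of principal 2x2 minors, determinant of M give the coefficients) is
  p(λ) = det(λ I - M) = λ^3 - 83λ^2 + 1651λ - 2601.
No integer candidate from the rational root theorem (±divisors of 2601) is a root, so the roots are irrational. The cubic discriminant is Δ = 1060931904 > 0, so there are three distinct real roots. p(1) = -1032 and p(2) = 377 have opposite signs, so a root lies in (1, 2); Newton's method refines it to λ ≈ 1.7213. p(28) = 507 and p(29) = -136 have opposite signs, so a root lies in (28, 29); Newton's method refines it to λ ≈ 28.7878. p(52) = -573 and p(53) = 632 have opposite signs, so a root lies in (52, 53); Newton's method refines it to λ ≈ 52.491. Check (Vieta): the three roots sum to 83, matching tr M = 83.
So the eigenvalues of A^T A are ≈ 1.7213, 28.7878, 52.491 (all ≥ 0, as they must be for A^T A). The largest is λ_max ≈ 52.491, hence ||A||_2 = sqrt(λ_max) ≈ 7.2451.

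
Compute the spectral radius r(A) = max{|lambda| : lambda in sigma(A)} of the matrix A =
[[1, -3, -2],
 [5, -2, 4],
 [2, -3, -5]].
r(A) ≈ 5.0741

The eigenvalues of A are the roots of its characteristic polynomial. With M = A (coefficients from the trace, the sum of principal 2x2 minors, and det A):
  p(λ) = det(λ I - M) = λ^3 + 6λ^2 + 34λ + 55.
No integer candidate from the rational root theorem (±divisors of 55) is a root, so the roots are irrational. The cubic discriminant is Δ = -42835 < 0, so there is one real root and a complex-conjugate pair. p(-3) = -20 and p(-2) = 3 have opposite signs, so a root lies in (-3, -2); Newton's method refines it to λ ≈ -2.1362. Dividing out (λ - (-2.1362)) leaves approximately λ^2 + 3.8638λ + 25.7461. For λ^2 + 3.8638λ + 25.7461 the discriminant is -88.0557. It is negative, so the remaining roots are the complex-conjugate pair λ ≈ -1.9319 ± 4.6919i. Their product equals the constant term, so |λ|^2 ≈ 25.7461 and |λ| ≈ 5.0741.
Thus the eigenvalues (to 4 decimals) are -2.1362 (modulus 2.1362); -1.9319 ± 4.6919i (modulus 5.0741). The spectral radius is the largest modulus: r(A) ≈ 5.0741. (Cross-check: r(A) ≤ ||A||_2 ≈ 7.1335; equality holds whenever A is normal, though it can also hold for some non-normal A.)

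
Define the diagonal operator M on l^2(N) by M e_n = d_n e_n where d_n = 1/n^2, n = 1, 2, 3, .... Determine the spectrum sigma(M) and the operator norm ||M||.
sigma(M) = {1/n^2 : n ≥ 1} ∪ {0}; ||M|| = 1

A bounded diagonal operator on l^2 with diagonal entries d_n has spectrum equal to the closure of {d_n : n ≥ 1}: every d_n is an eigenvalue (with eigenvector e_n), so {d_n} ⊂ sigma(M); the spectrum is closed, so its closure is too; and for lambda not in the closure, (M - lambda I) has bounded inverse (the diagonal entries 1/(d_n - lambda) are bounded). For our sequence d_n = 1/n^2, n = 1, 2, 3, ...:
  - {d_n} = {1/n^2 : n ≥ 1}; the only limit point is 0
  - closure = {1/n^2 : n ≥ 1} ∪ {0}
For the norm: a diagonal operator has ||M|| = sup_n |d_n|. Here d_n = 1/n^2 is positive and decreasing, so sup_n |d_n| = d_1 = 1. So ||M|| = 1.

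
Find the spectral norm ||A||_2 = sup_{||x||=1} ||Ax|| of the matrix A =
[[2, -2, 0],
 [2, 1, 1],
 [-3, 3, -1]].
||A||_2 ≈ 5.255 (= sqrt(largest eigenvalue of A^T A))

||A||_2 = sigma_max(A) = sqrt(lambda_max(A^T A)). Form the symmetric matrix M = A^T A =
[[17, -11, 5],
 [-11, 14, -2],
 [5, -2, 2]].
Its characteristic polynomial (trace, sum of principal 2x2 minors, determinant of M give the coefficients) is
  p(λ) = det(λ I - M) = λ^3 - 33λ^2 + 150λ - 36.
No integer candidate from the rational root theorem (±divisors of 36) is a root, so the roots are irrational. The cubic discriminant is Δ = 9000180 > 0, so there are three distinct real roots. p(0) = -36 and p(1) = 82 have opposite signs, so a root lies in (0, 1); Newton's method refines it to λ ≈ 0.2541. p(5) = 14 and p(6) = -108 have opposite signs, so a root lies in (5, 6); Newton's method refines it to λ ≈ 5.1304. p(27) = -360 and p(28) = 244 have opposite signs, so a root lies in (27, 28); Newton's method refines it to λ ≈ 27.6155. Check (Vieta): the three roots sum to 33, matching tr M = 33.
So the eigenvalues of A^T A are ≈ 0.2541, 5.1304, 27.6155 (all ≥ 0, as they must be for A^T A). The largest is λ_max ≈ 27.6155, hence ||A||_2 = sqrt(λ_max) ≈ 5.255.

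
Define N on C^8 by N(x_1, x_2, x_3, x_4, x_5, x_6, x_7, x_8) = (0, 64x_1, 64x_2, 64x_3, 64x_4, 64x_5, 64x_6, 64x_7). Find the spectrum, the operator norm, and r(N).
sigma(N) = {0}; ||N|| = 64; r(N) = 0. (N is nilpotent with N^8 = 0.)

On C^8, N is a strictly lower-triangular matrix with 64 on the subdiagonal and zeros elsewhere, so its characteristic polynomial is lambda^8 and every eigenvalue is 0: sigma(N) = {0}. For the operator norm, N e_i = 64e_{i+1} for i = 1, ..., 7 and N e_8 = 0, so the singular values of N are 64 (with multiplicity 7) and 0; hence ||N|| = 64. The spectral radius r(N) = max|lambda| = 0. Note ||N|| > r(N) — characteristic of non-normal nilpotent operators. Indeed N^8 = 0.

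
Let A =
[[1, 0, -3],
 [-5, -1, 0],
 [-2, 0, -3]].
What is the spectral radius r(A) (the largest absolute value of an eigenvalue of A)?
r(A) = (2 + sqrt(40))/2 ≈ 4.1623

The eigenvalues of A are the roots of its characteristic polynomial. With M = A (coefficients from the trace, the sum of principal 2x2 minors, and det A):
  p(λ) = det(λ I - M) = λ^3 + 3λ^2 - 7λ - 9.
By the rational root theorem any rational root is an integer divisor of 9. Testing λ = -1: p(-1) = -1 + 3 + 7 - 9 = 0, so λ = -1 is a root. Dividing out (λ + 1) leaves p(λ) = (λ + 1)(λ^2 + 2λ - 9). For λ^2 + 2λ - 9 the discriminant is 40. It is nonnegative but not a perfect square, so the roots are real and irrational: λ = (-2 ± sqrt(40))/2 ≈ 2.1623, -4.1623.
Thus the eigenvalues (to 4 decimals) are 2.1623 (modulus 2.1623); -4.1623 (modulus 4.1623); -1 (modulus 1). The spectral radius is the largest modulus: r(A) = (2 + sqrt(40))/2 ≈ 4.1623. (Cross-check: r(A) ≤ ||A||_2 ≈ 5.6114; equality holds whenever A is normal, though it can also hold for some non-normal A.)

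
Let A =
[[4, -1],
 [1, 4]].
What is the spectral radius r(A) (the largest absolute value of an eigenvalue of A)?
r(A) = sqrt(17) ≈ 4.1231

The eigenvalues of A are the roots of its characteristic polynomial. With M = A (coefficients from the trace and determinant):
  p(λ) = det(λ I - M) = λ^2 - 8λ + 17.
For λ^2 - 8λ + 17 the discriminant is -4. It is negative, so the roots are the complex-conjugate pair λ = 4 ± (sqrt(4)/2) i ≈ 4 ± 1i. For a conjugate pair the product of the roots equals the constant term, so |λ|^2 = 17 and |λ| = sqrt(17) ≈ 4.1231.
Thus the eigenvalues (to 4 decimals) are 4 ± 1i (modulus 4.1231). The spectral radius is the largest modulus: r(A) = sqrt(17) ≈ 4.1231. (Cross-check: r(A) ≤ ||A||_2 ≈ 4.1231; equality holds whenever A is normal, though it can also hold for some non-normal A.)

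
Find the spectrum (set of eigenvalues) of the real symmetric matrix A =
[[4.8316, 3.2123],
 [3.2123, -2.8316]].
sigma(A) ≈ {-4, 6}

A is real symmetric, so its spectrum consists of real eigenvalues. Expanding the characteristic polynomial of the displayed matrix gives
  det(λ I - A) = p(λ) = λ^2 + (-2)λ + (-24).
Solving p(λ) = 0 yields eigenvalues ≈ -4, 6. (A is shown rounded to 4 decimals, so these recover the underlying integer eigenvalues to within that precision.)
Verification: the trace of A = 2 equals the sum of eigenvalues 2, and det(A) ≈ -24.0000 matches the eigenvalue product -24.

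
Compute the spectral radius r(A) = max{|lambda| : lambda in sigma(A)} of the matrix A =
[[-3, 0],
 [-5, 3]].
r(A) = 3

The eigenvalues of A are the roots of its characteristic polynomial. With M = A (coefficients from the trace and determinant):
  p(λ) = det(λ I - M) = λ^2 - 9.
For λ^2 - 9 the discriminant is 36. It is a perfect square (6^2), so the roots are rational: λ = (0 ± 6)/2 = 3, -3.
Thus the eigenvalues (to 4 decimals) are 3 (modulus 3); -3 (modulus 3). The spectral radius is the largest modulus: r(A) = 3. (Cross-check: r(A) ≤ ||A||_2 ≈ 6.4051; equality holds whenever A is normal, though it can also hold for some non-normal A.)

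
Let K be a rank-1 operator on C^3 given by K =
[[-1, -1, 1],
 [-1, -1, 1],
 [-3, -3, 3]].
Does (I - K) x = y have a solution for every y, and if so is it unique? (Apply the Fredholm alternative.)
(I - K) is singular (det(I - K) = 0, i.e. 1 ∈ sigma(K)). (I - K) x = y is solvable iff y ⊥ ker((I - K)^*) = span{(-1, -1, 1)}, i.e. iff -y_1 - y_2 + y_3 = 0. When solvable, the solutions are x = y + c·(1, 1, 3), c arbitrary (ker(I - K) = span{(1, 1, 3)}, dimension 1).

K has rank 1, so it is an outer product K = u v^T: every row of K is a multiple of one row vector. Reading off the entries, u = (1, 1, 3) and v = (-1, -1, 1) (row i of K equals u_i·v^T). A rank-one matrix u v^T satisfies K u = u (v·u) and kills the (2)-dimensional subspace v^⊥, so its characteristic polynomial is lambda^2 (lambda - v·u) with v·u = tr K = 1. Hence the eigenvalues of I - K are 1 (multiplicity 2) and 1 - (1) = 0, so det(I - K) = 0. (Direct check: I - K =
[[2, 1, -1],
 [1, 2, -1],
 [3, 3, -2]]
has determinant 0.) So 1 is an eigenvalue of K and (I - K) is not invertible. The finite-dimensional Fredholm alternative says: either (I - K) is invertible, or ker(I - K) ≠ {0} and then range(I - K) = ker((I - K)^*)^⊥, with dim ker(I - K) = dim ker((I - K)^*). We are in the second case, so we need both kernels. Kernel of I - K: (I - K) u = u - u (v·u) = u - u = 0, so ker(I - K) = span{u} = span{(1, 1, 3)} (it is exactly 1-dimensional because rank(I - K) = 2). Kernel of the adjoint: K is real, so (I - K)^* = I - K^T = I - v u^T, and (I - v u^T) v = v - v (u·v) = 0; hence ker((I - K)^*) = span{v} = span{(-1, -1, 1)}. Therefore (I - K) x = y is solvable iff <y, v> = 0, i.e. iff -y_1 - y_2 + y_3 = 0. When this holds, K y = u (v·y) = 0, so (I - K) y = y and x = y is a particular solution; the full solution set is the line x = y + c·u = y + c·(1, 1, 3), c ∈ C.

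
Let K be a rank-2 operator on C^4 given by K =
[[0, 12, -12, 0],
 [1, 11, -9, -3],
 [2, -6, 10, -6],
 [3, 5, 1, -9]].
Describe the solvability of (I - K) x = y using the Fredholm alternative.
(I - K) is invertible (det(I - K) = -111 ≠ 0), so for every y in C^4 the equation (I - K) x = y has a unique solution.

K has rank 2 and factors as K = U V^T = u1 v1^T + u2 v2^T with u1 = (-3, -2, 3, 1), v1 = (1, -1, 3, -3), u2 = (-3, -3, 1, -2), v2 = (-1, -3, 1, 3) (multiplying out reproduces the displayed K). The nonzero eigenvalues of U V^T coincide with those of the 2 x 2 matrix G = V^T U = [[v1·u1, v1·u2], [v2·u1, v2·u2]] = [[5, 9], [15, 7]], and by the Sylvester determinant identity det(I_4 - U V^T) = det(I_2 - V^T U) = det([[-4, -9], [-15, -6]]) = (-4)(-6) - (-9)(-15) = -111. (Direct check: I - K =
[[1, -12, 12, 0],
 [-1, -10, 9, 3],
 [-2, 6, -9, 6],
 [-3, -5, -1, 10]]
has determinant -111.) The finite-dimensional Fredholm alternative says: either (I - K) is invertible, or ker(I - K) ≠ {0} and then range(I - K) = ker((I - K)^*)^⊥, with dim ker(I - K) = dim ker((I - K)^*). Since det(I - K) ≠ 0, 1 is not an eigenvalue of K and ker(I - K) = {0}, so we are in the first case: for every y there is a unique x = (I - K)^(-1) y. (Explicitly, by the Woodbury identity, (I - U V^T)^(-1) = I + U (I_2 - G)^(-1) V^T.)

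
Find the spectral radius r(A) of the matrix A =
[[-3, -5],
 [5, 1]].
r(A) = sqrt(22) ≈ 4.6904

The eigenvalues of A are the roots of its characteristic polynomial. With M = A (coefficients from the trace and determinant):
  p(λ) = det(λ I - M) = λ^2 + 2λ + 22.
For λ^2 + 2λ + 22 the discriminant is -84. It is negative, so the roots are the complex-conjugate pair λ = -1 ± (sqrt(84)/2) i ≈ -1 ± 4.5826i. For a conjugate pair the product of the roots equals the constant term, so |λ|^2 = 22 and |λ| = sqrt(22) ≈ 4.6904.
Thus the eigenvalues (to 4 decimals) are -1 ± 4.5826i (modulus 4.6904). The spectral radius is the largest modulus: r(A) = sqrt(22) ≈ 4.6904. (Cross-check: r(A) ≤ ||A||_2 ≈ 7.099; equality holds whenever A is normal, though it can also hold for some non-normal A.)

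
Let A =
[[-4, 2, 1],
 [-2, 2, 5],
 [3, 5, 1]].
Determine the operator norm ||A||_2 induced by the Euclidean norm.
||A||_2 ≈ 6.9736 (= sqrt(largest eigenvalue of A^T A))

||A||_2 = sigma_max(A) = sqrt(lambda_max(A^T A)). Form the symmetric matrix M = A^T A =
[[29, 3, -11],
 [3, 33, 17],
 [-11, 17, 27]].
Its characteristic polynomial (trace, sum of principal 2x2 minors, determinant of M give the coefficients) is
  p(λ) = det(λ I - M) = λ^3 - 89λ^2 + 2212λ - 12100.
No integer candidate from the rational root theorem (±divisors of 12100) is a root, so the roots are irrational. The cubic discriminant is Δ = 268521712 > 0, so there are three distinct real roots. p(7) = -634 and p(8) = 412 have opposite signs, so a root lies in (7, 8); Newton's method refines it to λ ≈ 7.5908. p(32) = 316 and p(33) = -88 have opposite signs, so a root lies in (32, 33); Newton's method refines it to λ ≈ 32.7784. p(48) = -388 and p(49) = 248 have opposite signs, so a root lies in (48, 49); Newton's method refines it to λ ≈ 48.6308. Check (Vieta): the three roots sum to 89, matching tr M = 89.
So the eigenvalues of A^T A are ≈ 7.5908, 32.7784, 48.6308 (all ≥ 0, as they must be for A^T A). The largest is λ_max ≈ 48.6308, hence ||A||_2 = sqrt(λ_max) ≈ 6.9736.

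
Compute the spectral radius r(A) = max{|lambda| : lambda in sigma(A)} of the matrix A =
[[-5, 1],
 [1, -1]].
r(A) = (6 + sqrt(20))/2 ≈ 5.2361

The eigenvalues of A are the roots of its characteristic polynomial. With M = A (coefficients from the trace and determinant):
  p(λ) = det(λ I - M) = λ^2 + 6λ + 4.
For λ^2 + 6λ + 4 the discriminant is 20. It is nonnegative but not a perfect square, so the roots are real and irrational: λ = (-6 ± sqrt(20))/2 ≈ -0.7639, -5.2361.
Thus the eigenvalues (to 4 decimals) are -0.7639 (modulus 0.7639); -5.2361 (modulus 5.2361). The spectral radius is the largest modulus: r(A) = (6 + sqrt(20))/2 ≈ 5.2361. (Cross-check: r(A) ≤ ||A||_2 ≈ 5.2361; equality holds whenever A is normal, though it can also hold for some non-normal A.)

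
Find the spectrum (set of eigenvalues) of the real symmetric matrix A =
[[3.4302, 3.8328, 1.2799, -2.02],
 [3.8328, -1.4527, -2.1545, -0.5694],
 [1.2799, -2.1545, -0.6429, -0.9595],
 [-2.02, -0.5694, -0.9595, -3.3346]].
sigma(A) ≈ {-5, -4, 1, 6}

A is real symmetric, so its spectrum consists of real eigenvalues. Expanding the characteristic polynomial of the displayed matrix gives
  det(λ I - A) = p(λ) = λ^4 + (2)λ^3 + (-37)λ^2 + (-86.0014)λ + (120.0017).
Solving p(λ) = 0 yields eigenvalues ≈ -5, -4, 1, 6. (A is shown rounded to 4 decimals, so these recover the underlying integer eigenvalues to within that precision.)
Verification: the trace of A = -2 equals the sum of eigenvalues -2, and det(A) ≈ 120.0017 matches the eigenvalue product 120.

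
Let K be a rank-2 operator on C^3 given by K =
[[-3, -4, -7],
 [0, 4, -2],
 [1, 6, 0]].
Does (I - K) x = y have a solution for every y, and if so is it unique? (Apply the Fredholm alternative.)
(I - K) is invertible (det(I - K) = 7 ≠ 0), so for every y in C^3 the equation (I - K) x = y has a unique solution.

K has rank 2 and factors as K = U V^T = u1 v1^T + u2 v2^T with u1 = (2, -2, -3), v1 = (0, -2, 1), u2 = (3, 0, -1), v2 = (-1, 0, -3) (multiplying out reproduces the displayed K). The nonzero eigenvalues of U V^T coincide with those of the 2 x 2 matrix G = V^T U = [[v1·u1, v1·u2], [v2·u1, v2·u2]] = [[1, -1], [7, 0]], and by the Sylvester determinant identity det(I_3 - U V^T) = det(I_2 - V^T U) = det([[0, 1], [-7, 1]]) = (0)(1) - (1)(-7) = 7. (Direct check: I - K =
[[4, 4, 7],
 [0, -3, 2],
 [-1, -6, 1]]
has determinant 7.) The finite-dimensional Fredholm alternative says: either (I - K) is invertible, or ker(I - K) ≠ {0} and then range(I - K) = ker((I - K)^*)^⊥, with dim ker(I - K) = dim ker((I - K)^*). Since det(I - K) ≠ 0, 1 is not an eigenvalue of K and ker(I - K) = {0}, so we are in the first case: for every y there is a unique x = (I - K)^(-1) y. (Explicitly, by the Woodbury identity, (I - U V^T)^(-1) = I + U (I_2 - G)^(-1) V^T.)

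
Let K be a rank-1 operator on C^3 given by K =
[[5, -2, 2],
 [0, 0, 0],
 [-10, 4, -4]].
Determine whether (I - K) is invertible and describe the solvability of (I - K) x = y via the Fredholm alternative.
(I - K) is singular (det(I - K) = 0, i.e. 1 ∈ sigma(K)). (I - K) x = y is solvable iff y ⊥ ker((I - K)^*) = span{(5, -2, 2)}, i.e. iff 5y_1 - 2y_2 + 2y_3 = 0. When solvable, the solutions are x = y + c·(1, 0, -2), c arbitrary (ker(I - K) = span{(1, 0, -2)}, dimension 1).

K has rank 1, so it is an outer product K = u v^T: every row of K is a multiple of one row vector. Reading off the entries, u = (1, 0, -2) and v = (5, -2, 2) (row i of K equals u_i·v^T). A rank-one matrix u v^T satisfies K u = u (v·u) and kills the (2)-dimensional subspace v^⊥, so its characteristic polynomial is lambda^2 (lambda - v·u) with v·u = tr K = 1. Hence the eigenvalues of I - K are 1 (multiplicity 2) and 1 - (1) = 0, so det(I - K) = 0. (Direct check: I - K =
[[-4, 2, -2],
 [0, 1, 0],
 [10, -4, 5]]
has determinant 0.) So 1 is an eigenvalue of K and (I - K) is not invertible. The finite-dimensional Fredholm alternative says: either (I - K) is invertible, or ker(I - K) ≠ {0} and then range(I - K) = ker((I - K)^*)^⊥, with dim ker(I - K) = dim ker((I - K)^*). We are in the second case, so we need both kernels. Kernel of I - K: (I - K) u = u - u (v·u) = u - u = 0, so ker(I - K) = span{u} = span{(1, 0, -2)} (it is exactly 1-dimensional because rank(I - K) = 2). Kernel of the adjoint: K is real, so (I - K)^* = I - K^T = I - v u^T, and (I - v u^T) v = v - v (u·v) = 0; hence ker((I - K)^*) = span{v} = span{(5, -2, 2)}. Therefore (I - K) x = y is solvable iff <y, v> = 0, i.e. iff 5y_1 - 2y_2 + 2y_3 = 0. When this holds, K y = u (v·y) = 0, so (I - K) y = y and x = y is a particular solution; the full solution set is the line x = y + c·u = y + c·(1, 0, -2), c ∈ C.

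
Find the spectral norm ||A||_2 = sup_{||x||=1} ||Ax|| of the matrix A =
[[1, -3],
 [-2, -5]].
||A||_2 = sqrt((39 + sqrt(1037))/2) ≈ 5.9667 (= sqrt(largest eigenvalue of A^T A))

||A||_2 = sigma_max(A) = sqrt(lambda_max(A^T A)). Form the symmetric matrix M = A^T A =
[[5, 7],
 [7, 34]].
Its characteristic polynomial (trace, determinant of M give the coefficients) is
  p(λ) = det(λ I - M) = λ^2 - 39λ + 121.
For λ^2 - 39λ + 121 the discriminant is 1037. It is nonnegative but not a perfect square, so the roots are real and irrational: λ = (39 ± sqrt(1037))/2 ≈ 35.6012, 3.3988.
So the eigenvalues of A^T A are ≈ 3.3988, 35.6012 (all ≥ 0, as they must be for A^T A). The largest is λ_max = (39 + sqrt(1037))/2 ≈ 35.6012, hence ||A||_2 = sqrt(λ_max) = sqrt((39 + sqrt(1037))/2) ≈ 5.9667.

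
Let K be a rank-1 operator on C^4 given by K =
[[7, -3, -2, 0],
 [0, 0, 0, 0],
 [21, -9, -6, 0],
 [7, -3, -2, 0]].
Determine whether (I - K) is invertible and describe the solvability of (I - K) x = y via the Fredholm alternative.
(I - K) is singular (det(I - K) = 0, i.e. 1 ∈ sigma(K)). (I - K) x = y is solvable iff y ⊥ ker((I - K)^*) = span{(7, -3, -2, 0)}, i.e. iff 7y_1 - 3y_2 - 2y_3 = 0. When solvable, the solutions are x = y + c·(1, 0, 3, 1), c arbitrary (ker(I - K) = span{(1, 0, 3, 1)}, dimension 1).

K has rank 1, so it is an outer product K = u v^T: every row of K is a multiple of one row vector. Reading off the entries, u = (1, 0, 3, 1) and v = (7, -3, -2, 0) (row i of K equals u_i·v^T). A rank-one matrix u v^T satisfies K u = u (v·u) and kills the (3)-dimensional subspace v^⊥, so its characteristic polynomial is lambda^3 (lambda - v·u) with v·u = tr K = 1. Hence the eigenvalues of I - K are 1 (multiplicity 3) and 1 - (1) = 0, so det(I - K) = 0. (Direct check: I - K =
[[-6, 3, 2, 0],
 [0, 1, 0, 0],
 [-21, 9, 7, 0],
 [-7, 3, 2, 1]]
has determinant 0.) So 1 is an eigenvalue of K and (I - K) is not invertible. The finite-dimensional Fredholm alternative says: either (I - K) is invertible, or ker(I - K) ≠ {0} and then range(I - K) = ker((I - K)^*)^⊥, with dim ker(I - K) = dim ker((I - K)^*). We are in the second case, so we need both kernels. Kernel of I - K: (I - K) u = u - u (v·u) = u - u = 0, so ker(I - K) = span{u} = span{(1, 0, 3, 1)} (it is exactly 1-dimensional because rank(I - K) = 3). Kernel of the adjoint: K is real, so (I - K)^* = I - K^T = I - v u^T, and (I - v u^T) v = v - v (u·v) = 0; hence ker((I - K)^*) = span{v} = span{(7, -3, -2, 0)}. Therefore (I - K) x = y is solvable iff <y, v> = 0, i.e. iff 7y_1 - 3y_2 - 2y_3 = 0. When this holds, K y = u (v·y) = 0, so (I - K) y = y and x = y is a particular solution; the full solution set is the line x = y + c·u = y + c·(1, 0, 3, 1), c ∈ C.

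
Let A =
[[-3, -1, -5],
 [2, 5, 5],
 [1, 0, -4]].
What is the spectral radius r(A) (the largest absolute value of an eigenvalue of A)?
r(A) ≈ 4.6883

The eigenvalues of A are the roots of its characteristic polynomial. With M = A (coefficients from the trace, the sum of principal 2x2 minors, and det A):
  p(λ) = det(λ I - M) = λ^3 + 2λ^2 - 16λ - 72.
No integer candidate from the rational root theorem (±divisors of 72) is a root, so the roots are irrational. The cubic discriminant is Δ = -78784 < 0, so there is one real root and a complex-conjugate pair. p(4) = -40 and p(5) = 23 have opposite signs, so a root lies in (4, 5); Newton's method refines it to λ ≈ 4.6883. Dividing out (λ - (4.6883)) leaves approximately λ^2 + 6.6883λ + 15.3572. For λ^2 + 6.6883λ + 15.3572 the discriminant is -16.695. It is negative, so the remaining roots are the complex-conjugate pair λ ≈ -3.3442 ± 2.043i. Their product equals the constant term, so |λ|^2 ≈ 15.3572 and |λ| ≈ 3.9188.
Thus the eigenvalues (to 4 decimals) are 4.6883 (modulus 4.6883); -3.3442 ± 2.043i (modulus 3.9188). The spectral radius is the largest modulus: r(A) ≈ 4.6883. (Cross-check: r(A) ≤ ||A||_2 ≈ 9.4894; equality holds whenever A is normal, though it can also hold for some non-normal A.)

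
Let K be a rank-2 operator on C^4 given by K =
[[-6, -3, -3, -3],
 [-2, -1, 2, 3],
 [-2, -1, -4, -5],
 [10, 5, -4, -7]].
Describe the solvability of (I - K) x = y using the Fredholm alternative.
(I - K) is invertible (det(I - K) = 115 ≠ 0), so for every y in C^4 the equation (I - K) x = y has a unique solution.

K has rank 2 and factors as K = U V^T = u1 v1^T + u2 v2^T with u1 = (3, 0, 2, -2), v1 = (-2, -1, -1, -1), u2 = (0, 1, -1, -3), v2 = (-2, -1, 2, 3) (multiplying out reproduces the displayed K). The nonzero eigenvalues of U V^T coincide with those of the 2 x 2 matrix G = V^T U = [[v1·u1, v1·u2], [v2·u1, v2·u2]] = [[-6, 3], [-8, -12]], and by the Sylvester determinant identity det(I_4 - U V^T) = det(I_2 - V^T U) = det([[7, -3], [8, 13]]) = (7)(13) - (-3)(8) = 115. (Direct check: I - K =
[[7, 3, 3, 3],
 [2, 2, -2, -3],
 [2, 1, 5, 5],
 [-10, -5, 4, 8]]
has determinant 115.) The finite-dimensional Fredholm alternative says: either (I - K) is invertible, or ker(I - K) ≠ {0} and then range(I - K) = ker((I - K)^*)^⊥, with dim ker(I - K) = dim ker((I - K)^*). Since det(I - K) ≠ 0, 1 is not an eigenvalue of K and ker(I - K) = {0}, so we are in the first case: for every y there is a unique x = (I - K)^(-1) y. (Explicitly, by the Woodbury identity, (I - U V^T)^(-1) = I + U (I_2 - G)^(-1) V^T.)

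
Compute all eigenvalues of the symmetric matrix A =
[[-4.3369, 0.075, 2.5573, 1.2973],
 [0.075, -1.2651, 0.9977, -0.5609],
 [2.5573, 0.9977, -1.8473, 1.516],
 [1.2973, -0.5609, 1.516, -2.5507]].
sigma(A) ≈ {-6, -4, -1, 1}

A is real symmetric, so its spectrum consists of real eigenvalues. Expanding the characteristic polynomial of the displayed matrix gives
  det(λ I - A) = p(λ) = λ^4 + (10)λ^3 + (23)λ^2 + (-10.0033)λ + (-24.0028).
Solving p(λ) = 0 yields eigenvalues ≈ -6, -4, -1, 1. (A is shown rounded to 4 decimals, so these recover the underlying integer eigenvalues to within that precision.)
Verification: the trace of A = -10 equals the sum of eigenvalues -10, and det(A) ≈ -24.0028 matches the eigenvalue product -24.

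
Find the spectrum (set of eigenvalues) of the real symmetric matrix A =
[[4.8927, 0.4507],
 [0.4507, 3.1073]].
sigma(A) ≈ {3, 5}

A is real symmetric, so its spectrum consists of real eigenvalues. Expanding the characteristic polynomial of the displayed matrix gives
  det(λ I - A) = p(λ) = λ^2 + (-8)λ + (15).
Solving p(λ) = 0 yields eigenvalues ≈ 3, 5. (A is shown rounded to 4 decimals, so these recover the underlying integer eigenvalues to within that precision.)
Verification: the trace of A = 8 equals the sum of eigenvalues 8, and det(A) ≈ 15.0000 matches the eigenvalue product 15.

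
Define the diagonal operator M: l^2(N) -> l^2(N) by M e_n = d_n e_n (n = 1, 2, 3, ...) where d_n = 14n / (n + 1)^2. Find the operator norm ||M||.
||M|| = 7/2 (attained at n = 1)

For M diagonal, ||M|| = sup_n |d_n|. Treat f(x) = 14x / (x + 1)^2 for real x > 0. By the quotient rule, f'(x) = 14(1 - x)/(x + 1)^3, which is positive for x < 1 and negative for x > 1. So f has a unique maximum at x = 1, and since 1 is a positive integer, the supremum over n ≥ 1 is attained at n = 1: d_1 = 14·1/(1 + 1)^2 = 14·1/4 = 7/2. Hence ||M|| = 7/2.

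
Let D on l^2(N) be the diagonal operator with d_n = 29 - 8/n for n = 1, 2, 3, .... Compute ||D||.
||D|| = 29

For a diagonal operator on l^2 with entries d_n, ||D|| = sup_n |d_n|. Here d_1 = 21, d_2 = 25, ..., and d_n = 29 - 8/n increases monotonically toward 29. All terms lie in [21, 29), so |d_n| = d_n and the supremum is the limit 29, which is not attained by any individual d_n. Hence ||D|| = 29.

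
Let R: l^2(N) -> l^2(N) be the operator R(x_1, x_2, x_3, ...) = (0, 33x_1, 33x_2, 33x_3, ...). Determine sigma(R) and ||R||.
sigma(R) = closed disk {z in C : |z| ≤ 33}; ||R|| = 33

Note R = 33·U where U is the unit right shift (U x)_k = x_{k-1} (with x_0 := 0); so ||R|| = 33||U|| and sigma(R) = 33·sigma(U). ||R x||^2 = sum_{k≥1} |33x_k|^2 = 1089||x||^2, so ||R|| = 33 and sigma(R) ⊂ {|z| ≤ 33}. For any |lambda| < 33, the equation (R - lambda I) x = 0 forces x_1 = 0, then 33x_k = lambda x_{k+1} ⇒ x = 0, so R has no eigenvalues. But (R - lambda I) is not surjective for |lambda| < 33: solving (R - lambda I) x = e_1 would require x_n proportional to (lambda/33)^(-n), which is not in l^2. So every |lambda| < 33 lies in the residual spectrum. The boundary |lambda| = 33 is in the approximate point spectrum (the spectrum is closed). Hence sigma(R) is the closed disk of radius 33.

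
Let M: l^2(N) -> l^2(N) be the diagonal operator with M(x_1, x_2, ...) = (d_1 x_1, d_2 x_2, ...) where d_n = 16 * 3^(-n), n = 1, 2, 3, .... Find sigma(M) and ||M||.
sigma(M) = {16 * 3^(-n) : n ≥ 1} ∪ {0}; ||M|| = 16/3

A bounded diagonal operator on l^2 with diagonal entries d_n has spectrum equal to the closure of {d_n : n ≥ 1}: every d_n is an eigenvalue (with eigenvector e_n), so {d_n} ⊂ sigma(M); the spectrum is closed, so its closure is too; and for lambda not in the closure, (M - lambda I) has bounded inverse (the diagonal entries 1/(d_n - lambda) are bounded). For our sequence d_n = 16 * 3^(-n), n = 1, 2, 3, ...:
  - {d_n} = {16 * 3^(-n) : n ≥ 1}; the only limit point is 0
  - closure = {16 * 3^(-n) : n ≥ 1} ∪ {0}
For the norm: a diagonal operator has ||M|| = sup_n |d_n|. Here d_n = 16 * 3^(-n) is positive and decreasing, so sup_n |d_n| = d_1 = 16/3. So ||M|| = 16/3.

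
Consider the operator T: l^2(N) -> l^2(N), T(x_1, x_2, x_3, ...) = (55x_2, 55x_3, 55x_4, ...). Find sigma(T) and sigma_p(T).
sigma(T) = closed disk {z in C : |z| ≤ 55}; sigma_p(T) = open disk {z in C : |z| < 55}

Note T = 55·V where V is the unit left shift (V x)_k = x_{k+1}; so sigma(T) = 55·sigma(V) and ||T|| = 55||V||. ||T x||^2 = 3025sum_{k≥2} |x_k|^2 ≤ 3025||x||^2, with equality on {x : x_1 = 0}, so ||T|| = 55. For any lambda with |lambda| < 55, set r = lambda/55 (|r| < 1); the vector x = (1, r, r^2, ...) is in l^2 and satisfies T x = 55(r, r^2, ...) = lambda x, so lambda is an eigenvalue. On the boundary |lambda| = 55 the geometric series diverges, so no l^2 eigenvector exists, but these lambda lie in the approximate point spectrum. Hence sigma(T) is the closed disk of radius 55 and sigma_p(T) is the open disk.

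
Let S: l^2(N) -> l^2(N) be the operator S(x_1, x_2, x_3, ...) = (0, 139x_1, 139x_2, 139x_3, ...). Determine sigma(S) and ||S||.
sigma(S) = closed disk {z in C : |z| ≤ 139}; ||S|| = 139

Note S = 139·U where U is the unit right shift (U x)_k = x_{k-1} (with x_0 := 0); so ||S|| = 139||U|| and sigma(S) = 139·sigma(U). ||S x||^2 = sum_{k≥1} |139x_k|^2 = 19321||x||^2, so ||S|| = 139 and sigma(S) ⊂ {|z| ≤ 139}. For any |lambda| < 139, the equation (S - lambda I) x = 0 forces x_1 = 0, then 139x_k = lambda x_{k+1} ⇒ x = 0, so S has no eigenvalues. But (S - lambda I) is not surjective for |lambda| < 139: solving (S - lambda I) x = e_1 would require x_n proportional to (lambda/139)^(-n), which is not in l^2. So every |lambda| < 139 lies in the residual spectrum. The boundary |lambda| = 139 is in the approximate point spectrum (the spectrum is closed). Hence sigma(S) is the closed disk of radius 139.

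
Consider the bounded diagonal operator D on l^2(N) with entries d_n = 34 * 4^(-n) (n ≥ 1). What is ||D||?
||D|| = 17/2 (attained at n = 1)

For D diagonal, ||D|| = sup_n |d_n|. The sequence d_n = 34 * 4^(-n) is positive and strictly decreasing (ratio 4^(-1) < 1), so the supremum is d_1 = 34/4 = 17/2. Hence ||D|| = 17/2.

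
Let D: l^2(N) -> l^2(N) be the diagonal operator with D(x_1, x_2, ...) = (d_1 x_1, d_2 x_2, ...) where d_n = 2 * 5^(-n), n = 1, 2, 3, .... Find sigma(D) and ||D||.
sigma(D) = {2 * 5^(-n) : n ≥ 1} ∪ {0}; ||D|| = 2/5

A bounded diagonal operator on l^2 with diagonal entries d_n has spectrum equal to the closure of {d_n : n ≥ 1}: every d_n is an eigenvalue (with eigenvector e_n), so {d_n} ⊂ sigma(D); the spectrum is closed, so its closure is too; and for lambda not in the closure, (D - lambda I) has bounded inverse (the diagonal entries 1/(d_n - lambda) are bounded). For our sequence d_n = 2 * 5^(-n), n = 1, 2, 3, ...:
  - {d_n} = {2 * 5^(-n) : n ≥ 1}; the only limit point is 0
  - closure = {2 * 5^(-n) : n ≥ 1} ∪ {0}
For the norm: a diagonal operator has ||D|| = sup_n |d_n|. Here d_n = 2 * 5^(-n) is positive and decreasing, so sup_n |d_n| = d_1 = 2/5. So ||D|| = 2/5.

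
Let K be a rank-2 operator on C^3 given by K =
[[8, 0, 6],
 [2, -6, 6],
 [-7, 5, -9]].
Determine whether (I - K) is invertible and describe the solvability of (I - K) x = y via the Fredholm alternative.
(I - K) is invertible (det(I - K) = -46 ≠ 0), so for every y in C^3 the equation (I - K) x = y has a unique solution.

K has rank 2 and factors as K = U V^T = u1 v1^T + u2 v2^T with u1 = (2, 2, -3), v1 = (3, -1, 3), u2 = (1, -2, 1), v2 = (2, 2, 0) (multiplying out reproduces the displayed K). The nonzero eigenvalues of U V^T coincide with those of the 2 x 2 matrix G = V^T U = [[v1·u1, v1·u2], [v2·u1, v2·u2]] = [[-5, 8], [8, -2]], and by the Sylvester determinant identity det(I_3 - U V^T) = det(I_2 - V^T U) = det([[6, -8], [-8, 3]]) = (6)(3) - (-8)(-8) = -46. (Direct check: I - K =
[[-7, 0, -6],
 [-2, 7, -6],
 [7, -5, 10]]
has determinant -46.) The finite-dimensional Fredholm alternative says: either (I - K) is invertible, or ker(I - K) ≠ {0} and then range(I - K) = ker((I - K)^*)^⊥, with dim ker(I - K) = dim ker((I - K)^*). Since det(I - K) ≠ 0, 1 is not an eigenvalue of K and ker(I - K) = {0}, so we are in the first case: for every y there is a unique x = (I - K)^(-1) y. (Explicitly, by the Woodbury identity, (I - U V^T)^(-1) = I + U (I_2 - G)^(-1) V^T.)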